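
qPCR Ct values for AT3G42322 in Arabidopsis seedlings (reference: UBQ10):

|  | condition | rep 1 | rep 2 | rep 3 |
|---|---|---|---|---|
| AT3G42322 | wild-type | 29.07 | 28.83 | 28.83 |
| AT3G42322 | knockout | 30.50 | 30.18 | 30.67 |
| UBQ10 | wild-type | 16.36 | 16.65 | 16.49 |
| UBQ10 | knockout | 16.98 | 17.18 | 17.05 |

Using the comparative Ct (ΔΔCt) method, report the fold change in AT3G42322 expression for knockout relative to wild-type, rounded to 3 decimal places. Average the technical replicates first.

0.511

Mean Ct: AT3G42322 wild-type 28.910; AT3G42322 knockout 30.450; UBQ10 wild-type 16.500; UBQ10 knockout 17.070
ΔCt(wild-type) = 28.910 − 16.500 = 12.410
ΔCt(knockout) = 30.450 − 17.070 = 13.380
ΔΔCt = 13.380 − 12.410 = 0.970
Fold change = 2^(−0.970) = 0.5105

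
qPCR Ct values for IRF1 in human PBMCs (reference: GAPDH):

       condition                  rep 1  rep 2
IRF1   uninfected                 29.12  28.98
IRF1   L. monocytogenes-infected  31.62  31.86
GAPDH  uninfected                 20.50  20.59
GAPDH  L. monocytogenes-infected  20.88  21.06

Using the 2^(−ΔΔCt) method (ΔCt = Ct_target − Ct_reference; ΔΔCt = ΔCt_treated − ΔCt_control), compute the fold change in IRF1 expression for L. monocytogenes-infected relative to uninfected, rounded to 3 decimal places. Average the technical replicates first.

Mean Ct: IRF1 uninfected 29.050; IRF1 L. monocytogenes-infected 31.740; GAPDH uninfected 20.545; GAPDH L. monocytogenes-infected 20.970
ΔCt(uninfected) = 29.050 − 20.545 = 8.505
ΔCt(L. monocytogenes-infected) = 31.740 − 20.970 = 10.770
ΔΔCt = 10.770 − 8.505 = 2.265
Fold change = 2^(−2.265) = 0.2080

0.208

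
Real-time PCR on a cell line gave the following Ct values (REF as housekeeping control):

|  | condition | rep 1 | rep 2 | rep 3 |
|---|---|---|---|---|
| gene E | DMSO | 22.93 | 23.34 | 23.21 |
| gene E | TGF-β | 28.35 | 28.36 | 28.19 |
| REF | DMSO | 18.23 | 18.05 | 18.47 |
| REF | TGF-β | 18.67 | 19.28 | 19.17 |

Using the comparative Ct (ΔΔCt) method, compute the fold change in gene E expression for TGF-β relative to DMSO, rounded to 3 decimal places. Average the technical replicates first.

0.049

Mean Ct: gene E DMSO 23.160; gene E TGF-β 28.300; REF DMSO 18.250; REF TGF-β 19.040
ΔCt(DMSO) = 23.160 − 18.250 = 4.910
ΔCt(TGF-β) = 28.300 − 19.040 = 9.260
ΔΔCt = 9.260 − 4.910 = 4.350
Fold change = 2^(−4.350) = 0.0490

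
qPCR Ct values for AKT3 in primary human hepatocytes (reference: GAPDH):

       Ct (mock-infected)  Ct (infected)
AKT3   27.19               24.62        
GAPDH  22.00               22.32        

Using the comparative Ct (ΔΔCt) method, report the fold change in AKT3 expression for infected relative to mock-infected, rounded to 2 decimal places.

ΔCt(mock-infected) = 27.190 − 22.000 = 5.190
ΔCt(infected) = 24.620 − 22.320 = 2.300
ΔΔCt = 2.300 − 5.190 = -2.890
Fold change = 2^(−(-2.890)) = 2^2.890 = 7.413

7.41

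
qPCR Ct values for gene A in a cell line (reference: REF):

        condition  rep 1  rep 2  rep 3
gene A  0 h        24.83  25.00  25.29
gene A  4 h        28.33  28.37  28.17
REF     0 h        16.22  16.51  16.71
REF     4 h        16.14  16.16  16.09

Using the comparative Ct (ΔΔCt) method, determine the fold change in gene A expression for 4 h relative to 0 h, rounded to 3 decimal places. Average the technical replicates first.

0.082

Mean Ct: gene A 0 h 25.040; gene A 4 h 28.290; REF 0 h 16.480; REF 4 h 16.130
ΔCt(0 h) = 25.040 − 16.480 = 8.560
ΔCt(4 h) = 28.290 − 16.130 = 12.160
ΔΔCt = 12.160 − 8.560 = 3.600
Fold change = 2^(−3.600) = 0.0825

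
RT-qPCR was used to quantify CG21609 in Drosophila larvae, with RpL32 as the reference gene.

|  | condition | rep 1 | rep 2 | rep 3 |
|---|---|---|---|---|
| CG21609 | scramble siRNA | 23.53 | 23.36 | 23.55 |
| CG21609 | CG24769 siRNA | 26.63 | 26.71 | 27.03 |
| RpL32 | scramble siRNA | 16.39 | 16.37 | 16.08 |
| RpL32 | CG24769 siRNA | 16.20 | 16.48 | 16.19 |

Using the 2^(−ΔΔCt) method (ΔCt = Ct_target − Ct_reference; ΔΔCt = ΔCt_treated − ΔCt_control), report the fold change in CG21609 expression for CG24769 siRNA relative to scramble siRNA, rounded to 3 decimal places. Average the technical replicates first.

0.102

Mean Ct: CG21609 scramble siRNA 23.480; CG21609 CG24769 siRNA 26.790; RpL32 scramble siRNA 16.280; RpL32 CG24769 siRNA 16.290
ΔCt(scramble siRNA) = 23.480 − 16.280 = 7.200
ΔCt(CG24769 siRNA) = 26.790 − 16.290 = 10.500
ΔΔCt = 10.500 − 7.200 = 3.300
Fold change = 2^(−3.300) = 0.1015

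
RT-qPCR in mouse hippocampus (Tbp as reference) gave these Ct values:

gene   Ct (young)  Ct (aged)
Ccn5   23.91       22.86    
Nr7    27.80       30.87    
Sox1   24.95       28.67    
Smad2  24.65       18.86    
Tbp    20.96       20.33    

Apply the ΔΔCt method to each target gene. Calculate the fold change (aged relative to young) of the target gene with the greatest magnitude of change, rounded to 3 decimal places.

35.753

Ccn5: ΔΔCt = (22.86−20.33) − (23.91−20.96) = 2.53 − 2.95 = -0.42; fold change = 2^0.42 = 1.338
Nr7: ΔΔCt = (30.87−20.33) − (27.80−20.96) = 10.54 − 6.84 = 3.70; fold change = 2^-3.70 = 0.077
Sox1: ΔΔCt = (28.67−20.33) − (24.95−20.96) = 8.34 − 3.99 = 4.35; fold change = 2^-4.35 = 0.049
Smad2: ΔΔCt = (18.86−20.33) − (24.65−20.96) = -1.47 − 3.69 = -5.16; fold change = 2^5.16 = 35.753
Smad2 has the largest |ΔΔCt| = 5.16.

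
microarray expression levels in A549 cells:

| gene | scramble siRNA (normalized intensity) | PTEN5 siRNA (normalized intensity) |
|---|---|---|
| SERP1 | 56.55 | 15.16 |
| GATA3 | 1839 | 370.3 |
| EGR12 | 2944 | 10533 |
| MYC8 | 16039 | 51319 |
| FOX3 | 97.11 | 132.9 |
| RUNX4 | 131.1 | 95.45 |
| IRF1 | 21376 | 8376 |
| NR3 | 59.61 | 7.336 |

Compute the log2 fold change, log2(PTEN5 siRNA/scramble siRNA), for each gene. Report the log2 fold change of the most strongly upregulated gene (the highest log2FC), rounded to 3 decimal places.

log2(15.16/56.55) = -1.899  (SERP1)
log2(370.3/1839) = -2.312  (GATA3)
log2(10533/2944) = 1.839  (EGR12)
log2(51319/16039) = 1.678  (MYC8)
log2(132.9/97.11) = 0.453  (FOX3)
log2(95.45/131.1) = -0.458  (RUNX4)
log2(8376/21376) = -1.352  (IRF1)
log2(7.336/59.61) = -3.022  (NR3)
EGR12 is most strongly upregulated.

1.839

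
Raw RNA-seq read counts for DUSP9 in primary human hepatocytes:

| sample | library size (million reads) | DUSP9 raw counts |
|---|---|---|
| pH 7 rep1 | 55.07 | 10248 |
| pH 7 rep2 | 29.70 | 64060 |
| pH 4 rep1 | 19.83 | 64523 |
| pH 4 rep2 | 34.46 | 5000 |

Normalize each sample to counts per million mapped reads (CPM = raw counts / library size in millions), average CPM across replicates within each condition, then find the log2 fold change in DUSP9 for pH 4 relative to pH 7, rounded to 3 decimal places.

0.537

CPM(pH 7 rep1) = 10248 / 55.07 = 186.0904
CPM(pH 7 rep2) = 64060 / 29.70 = 2156.9024
CPM(pH 4 rep1) = 64523 / 19.83 = 3253.8074
CPM(pH 4 rep2) = 5000 / 34.46 = 145.0958
mean CPM(pH 7) = 1171.4964; mean CPM(pH 4) = 1699.4516
Fold change = 1699.4516 / 1171.4964 = 1.45067
log2(1.45067) = 0.5367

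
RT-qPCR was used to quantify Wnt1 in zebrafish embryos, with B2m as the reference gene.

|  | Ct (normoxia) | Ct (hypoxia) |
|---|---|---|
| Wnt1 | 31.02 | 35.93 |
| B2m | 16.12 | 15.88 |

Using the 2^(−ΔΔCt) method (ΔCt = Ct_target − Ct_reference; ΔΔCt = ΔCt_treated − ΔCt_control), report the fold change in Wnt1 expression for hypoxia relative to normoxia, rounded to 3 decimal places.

0.028

ΔCt(normoxia) = 31.020 − 16.120 = 14.900
ΔCt(hypoxia) = 35.930 − 15.880 = 20.050
ΔΔCt = 20.050 − 14.900 = 5.150
Fold change = 2^(−5.150) = 0.0282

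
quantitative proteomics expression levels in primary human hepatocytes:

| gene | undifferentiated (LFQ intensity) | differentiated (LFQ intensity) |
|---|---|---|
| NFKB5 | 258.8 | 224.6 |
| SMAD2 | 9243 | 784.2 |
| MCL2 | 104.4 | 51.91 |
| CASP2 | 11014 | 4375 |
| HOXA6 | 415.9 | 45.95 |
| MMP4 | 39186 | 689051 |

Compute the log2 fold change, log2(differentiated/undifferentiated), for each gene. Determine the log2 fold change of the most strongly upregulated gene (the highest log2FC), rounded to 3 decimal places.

log2(224.6/258.8) = -0.204  (NFKB5)
log2(784.2/9243) = -3.559  (SMAD2)
log2(51.91/104.4) = -1.008  (MCL2)
log2(4375/11014) = -1.332  (CASP2)
log2(45.95/415.9) = -3.178  (HOXA6)
log2(689051/39186) = 4.136  (MMP4)
MMP4 is most strongly upregulated.

4.136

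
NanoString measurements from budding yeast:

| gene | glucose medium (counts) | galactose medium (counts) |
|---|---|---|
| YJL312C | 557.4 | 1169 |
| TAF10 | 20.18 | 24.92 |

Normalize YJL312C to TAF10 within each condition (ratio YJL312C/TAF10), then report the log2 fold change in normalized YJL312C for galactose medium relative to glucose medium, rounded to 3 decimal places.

0.764

YJL312C/TAF10 (glucose medium) = 557.4 / 20.18 = 27.621
YJL312C/TAF10 (galactose medium) = 1169 / 24.92 = 46.91
Fold change = 46.91 / 27.621 = 1.6983
log2(1.6983) = 0.7641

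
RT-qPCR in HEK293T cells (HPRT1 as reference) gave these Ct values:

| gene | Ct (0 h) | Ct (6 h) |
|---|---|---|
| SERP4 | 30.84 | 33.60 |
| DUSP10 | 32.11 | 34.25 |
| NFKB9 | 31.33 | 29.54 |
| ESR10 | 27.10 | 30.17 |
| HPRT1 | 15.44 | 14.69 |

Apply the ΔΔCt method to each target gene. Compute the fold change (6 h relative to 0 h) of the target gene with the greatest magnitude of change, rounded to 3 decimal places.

SERP4: ΔΔCt = (33.60−14.69) − (30.84−15.44) = 18.91 − 15.40 = 3.51; fold change = 2^-3.51 = 0.088
DUSP10: ΔΔCt = (34.25−14.69) − (32.11−15.44) = 19.56 − 16.67 = 2.89; fold change = 2^-2.89 = 0.135
NFKB9: ΔΔCt = (29.54−14.69) − (31.33−15.44) = 14.85 − 15.89 = -1.04; fold change = 2^1.04 = 2.056
ESR10: ΔΔCt = (30.17−14.69) − (27.10−15.44) = 15.48 − 11.66 = 3.82; fold change = 2^-3.82 = 0.071
ESR10 has the largest |ΔΔCt| = 3.82.

0.071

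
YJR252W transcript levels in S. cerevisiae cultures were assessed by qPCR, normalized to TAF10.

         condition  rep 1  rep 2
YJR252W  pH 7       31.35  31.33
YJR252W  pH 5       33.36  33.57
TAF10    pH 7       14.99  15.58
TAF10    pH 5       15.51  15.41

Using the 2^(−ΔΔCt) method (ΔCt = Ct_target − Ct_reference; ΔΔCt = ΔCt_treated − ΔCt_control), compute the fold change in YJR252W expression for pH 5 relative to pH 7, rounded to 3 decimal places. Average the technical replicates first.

Mean Ct: YJR252W pH 7 31.340; YJR252W pH 5 33.465; TAF10 pH 7 15.285; TAF10 pH 5 15.460
ΔCt(pH 7) = 31.340 − 15.285 = 16.055
ΔCt(pH 5) = 33.465 − 15.460 = 18.005
ΔΔCt = 18.005 − 16.055 = 1.950
Fold change = 2^(−1.950) = 0.2588

0.259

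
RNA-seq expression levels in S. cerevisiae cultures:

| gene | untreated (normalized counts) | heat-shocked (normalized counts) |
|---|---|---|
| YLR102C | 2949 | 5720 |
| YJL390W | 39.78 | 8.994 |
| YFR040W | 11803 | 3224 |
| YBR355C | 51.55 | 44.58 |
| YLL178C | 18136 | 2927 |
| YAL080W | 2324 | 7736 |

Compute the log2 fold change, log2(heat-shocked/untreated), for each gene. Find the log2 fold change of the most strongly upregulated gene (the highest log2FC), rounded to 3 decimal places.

1.735

log2(5720/2949) = 0.956  (YLR102C)
log2(8.994/39.78) = -2.145  (YJL390W)
log2(3224/11803) = -1.872  (YFR040W)
log2(44.58/51.55) = -0.210  (YBR355C)
log2(2927/18136) = -2.631  (YLL178C)
log2(7736/2324) = 1.735  (YAL080W)
YAL080W is most strongly upregulated.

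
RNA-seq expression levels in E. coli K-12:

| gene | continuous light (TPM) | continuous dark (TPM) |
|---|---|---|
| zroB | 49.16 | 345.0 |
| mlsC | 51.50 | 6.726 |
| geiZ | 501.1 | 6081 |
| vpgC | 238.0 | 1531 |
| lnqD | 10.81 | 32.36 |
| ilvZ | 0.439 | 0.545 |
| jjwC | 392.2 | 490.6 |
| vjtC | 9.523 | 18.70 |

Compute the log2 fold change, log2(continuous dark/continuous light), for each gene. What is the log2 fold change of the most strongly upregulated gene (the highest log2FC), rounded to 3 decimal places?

log2(345.0/49.16) = 2.811  (zroB)
log2(6.726/51.50) = -2.937  (mlsC)
log2(6081/501.1) = 3.601  (geiZ)
log2(1531/238.0) = 2.685  (vpgC)
log2(32.36/10.81) = 1.582  (lnqD)
log2(0.545/0.439) = 0.312  (ilvZ)
log2(490.6/392.2) = 0.323  (jjwC)
log2(18.70/9.523) = 0.974  (vjtC)
geiZ is most strongly upregulated.

3.601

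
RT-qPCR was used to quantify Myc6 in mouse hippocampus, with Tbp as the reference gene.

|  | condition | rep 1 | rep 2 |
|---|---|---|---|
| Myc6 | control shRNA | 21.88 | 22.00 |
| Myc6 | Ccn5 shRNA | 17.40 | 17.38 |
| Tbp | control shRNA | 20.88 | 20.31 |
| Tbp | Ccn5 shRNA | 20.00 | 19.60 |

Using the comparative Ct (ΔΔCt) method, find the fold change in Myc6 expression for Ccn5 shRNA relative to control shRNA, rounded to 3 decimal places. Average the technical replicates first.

13.501

Mean Ct: Myc6 control shRNA 21.940; Myc6 Ccn5 shRNA 17.390; Tbp control shRNA 20.595; Tbp Ccn5 shRNA 19.800
ΔCt(control shRNA) = 21.940 − 20.595 = 1.345
ΔCt(Ccn5 shRNA) = 17.390 − 19.800 = -2.410
ΔΔCt = -2.410 − 1.345 = -3.755
Fold change = 2^(−(-3.755)) = 2^3.755 = 13.5011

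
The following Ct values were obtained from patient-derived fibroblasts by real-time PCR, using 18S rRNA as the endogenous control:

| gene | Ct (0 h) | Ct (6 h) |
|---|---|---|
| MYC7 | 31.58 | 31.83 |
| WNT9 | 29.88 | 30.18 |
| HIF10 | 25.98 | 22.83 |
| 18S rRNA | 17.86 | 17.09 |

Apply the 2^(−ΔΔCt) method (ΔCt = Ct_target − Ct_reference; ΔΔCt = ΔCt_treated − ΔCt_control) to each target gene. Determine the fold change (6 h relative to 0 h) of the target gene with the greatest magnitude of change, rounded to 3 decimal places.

5.205

MYC7: ΔΔCt = (31.83−17.09) − (31.58−17.86) = 14.74 − 13.72 = 1.02; fold change = 2^-1.02 = 0.493
WNT9: ΔΔCt = (30.18−17.09) − (29.88−17.86) = 13.09 − 12.02 = 1.07; fold change = 2^-1.07 = 0.476
HIF10: ΔΔCt = (22.83−17.09) − (25.98−17.86) = 5.74 − 8.12 = -2.38; fold change = 2^2.38 = 5.205
HIF10 has the largest |ΔΔCt| = 2.38.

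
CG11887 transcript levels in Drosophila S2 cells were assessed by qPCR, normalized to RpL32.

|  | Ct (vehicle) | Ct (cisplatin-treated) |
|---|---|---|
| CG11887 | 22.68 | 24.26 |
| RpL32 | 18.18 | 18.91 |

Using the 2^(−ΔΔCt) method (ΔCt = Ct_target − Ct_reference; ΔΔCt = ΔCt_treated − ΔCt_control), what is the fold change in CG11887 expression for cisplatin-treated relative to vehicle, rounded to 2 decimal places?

0.55

ΔCt(vehicle) = 22.680 − 18.180 = 4.500
ΔCt(cisplatin-treated) = 24.260 − 18.910 = 5.350
ΔΔCt = 5.350 − 4.500 = 0.850
Fold change = 2^(−0.850) = 0.555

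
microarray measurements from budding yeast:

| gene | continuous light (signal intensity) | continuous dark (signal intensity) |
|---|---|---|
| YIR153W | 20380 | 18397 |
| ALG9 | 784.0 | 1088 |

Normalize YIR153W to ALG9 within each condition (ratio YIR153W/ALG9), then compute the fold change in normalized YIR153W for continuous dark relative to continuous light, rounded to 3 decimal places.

0.650

YIR153W/ALG9 (continuous light) = 20380 / 784.0 = 25.995
YIR153W/ALG9 (continuous dark) = 18397 / 1088 = 16.909
Fold change = 16.909 / 25.995 = 0.6505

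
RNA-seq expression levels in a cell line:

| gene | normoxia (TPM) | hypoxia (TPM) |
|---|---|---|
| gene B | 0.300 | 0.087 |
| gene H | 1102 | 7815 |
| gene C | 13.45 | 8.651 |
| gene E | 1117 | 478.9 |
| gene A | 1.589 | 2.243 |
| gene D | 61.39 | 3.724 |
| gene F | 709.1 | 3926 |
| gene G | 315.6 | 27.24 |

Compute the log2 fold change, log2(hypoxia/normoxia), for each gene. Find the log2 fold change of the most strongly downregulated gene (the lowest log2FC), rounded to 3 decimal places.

-4.043

log2(0.087/0.300) = -1.786  (gene B)
log2(7815/1102) = 2.826  (gene H)
log2(8.651/13.45) = -0.637  (gene C)
log2(478.9/1117) = -1.222  (gene E)
log2(2.243/1.589) = 0.497  (gene A)
log2(3.724/61.39) = -4.043  (gene D)
log2(3926/709.1) = 2.469  (gene F)
log2(27.24/315.6) = -3.534  (gene G)
gene D is most strongly downregulated.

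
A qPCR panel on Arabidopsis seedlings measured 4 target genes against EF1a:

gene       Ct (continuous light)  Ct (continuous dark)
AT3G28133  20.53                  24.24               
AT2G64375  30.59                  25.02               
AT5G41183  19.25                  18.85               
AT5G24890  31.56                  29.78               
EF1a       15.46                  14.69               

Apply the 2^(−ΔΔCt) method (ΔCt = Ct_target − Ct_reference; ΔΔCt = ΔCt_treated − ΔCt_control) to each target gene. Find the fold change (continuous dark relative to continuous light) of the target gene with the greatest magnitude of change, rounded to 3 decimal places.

27.858

AT3G28133: ΔΔCt = (24.24−14.69) − (20.53−15.46) = 9.55 − 5.07 = 4.48; fold change = 2^-4.48 = 0.045
AT2G64375: ΔΔCt = (25.02−14.69) − (30.59−15.46) = 10.33 − 15.13 = -4.80; fold change = 2^4.80 = 27.858
AT5G41183: ΔΔCt = (18.85−14.69) − (19.25−15.46) = 4.16 − 3.79 = 0.37; fold change = 2^-0.37 = 0.774
AT5G24890: ΔΔCt = (29.78−14.69) − (31.56−15.46) = 15.09 − 16.10 = -1.01; fold change = 2^1.01 = 2.014
AT2G64375 has the largest |ΔΔCt| = 4.80.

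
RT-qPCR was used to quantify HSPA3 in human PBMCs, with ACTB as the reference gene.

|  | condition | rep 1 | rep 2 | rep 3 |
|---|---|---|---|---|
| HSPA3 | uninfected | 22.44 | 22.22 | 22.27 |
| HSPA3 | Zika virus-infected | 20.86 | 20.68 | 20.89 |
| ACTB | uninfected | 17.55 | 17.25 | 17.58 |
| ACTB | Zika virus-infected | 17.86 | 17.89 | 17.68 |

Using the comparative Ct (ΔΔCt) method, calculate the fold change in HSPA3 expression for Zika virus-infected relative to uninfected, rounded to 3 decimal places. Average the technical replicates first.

Mean Ct: HSPA3 uninfected 22.310; HSPA3 Zika virus-infected 20.810; ACTB uninfected 17.460; ACTB Zika virus-infected 17.810
ΔCt(uninfected) = 22.310 − 17.460 = 4.850
ΔCt(Zika virus-infected) = 20.810 − 17.810 = 3.000
ΔΔCt = 3.000 − 4.850 = -1.850
Fold change = 2^(−(-1.850)) = 2^1.850 = 3.6050

3.605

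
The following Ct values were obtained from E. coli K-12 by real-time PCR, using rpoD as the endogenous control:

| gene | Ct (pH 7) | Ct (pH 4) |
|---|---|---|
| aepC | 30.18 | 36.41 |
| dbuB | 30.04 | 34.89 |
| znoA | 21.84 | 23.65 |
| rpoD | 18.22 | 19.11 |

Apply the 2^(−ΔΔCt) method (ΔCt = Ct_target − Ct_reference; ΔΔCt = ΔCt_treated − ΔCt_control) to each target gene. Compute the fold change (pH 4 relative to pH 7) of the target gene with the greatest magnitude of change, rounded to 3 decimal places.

aepC: ΔΔCt = (36.41−19.11) − (30.18−18.22) = 17.30 − 11.96 = 5.34; fold change = 2^-5.34 = 0.025
dbuB: ΔΔCt = (34.89−19.11) − (30.04−18.22) = 15.78 − 11.82 = 3.96; fold change = 2^-3.96 = 0.064
znoA: ΔΔCt = (23.65−19.11) − (21.84−18.22) = 4.54 − 3.62 = 0.92; fold change = 2^-0.92 = 0.529
aepC has the largest |ΔΔCt| = 5.34.

0.025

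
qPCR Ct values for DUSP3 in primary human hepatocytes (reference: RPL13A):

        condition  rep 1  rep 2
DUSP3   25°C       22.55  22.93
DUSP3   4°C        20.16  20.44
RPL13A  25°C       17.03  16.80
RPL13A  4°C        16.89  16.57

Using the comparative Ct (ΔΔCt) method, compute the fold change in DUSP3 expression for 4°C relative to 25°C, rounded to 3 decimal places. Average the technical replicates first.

4.773

Mean Ct: DUSP3 25°C 22.740; DUSP3 4°C 20.300; RPL13A 25°C 16.915; RPL13A 4°C 16.730
ΔCt(25°C) = 22.740 − 16.915 = 5.825
ΔCt(4°C) = 20.300 − 16.730 = 3.570
ΔΔCt = 3.570 − 5.825 = -2.255
Fold change = 2^(−(-2.255)) = 2^2.255 = 4.7733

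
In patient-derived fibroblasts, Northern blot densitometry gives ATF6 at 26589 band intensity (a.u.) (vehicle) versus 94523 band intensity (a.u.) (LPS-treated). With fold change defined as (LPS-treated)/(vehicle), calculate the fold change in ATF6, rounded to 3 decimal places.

Fold change = 94523 / 26589 = 3.5550
ATF6 is upregulated.

3.555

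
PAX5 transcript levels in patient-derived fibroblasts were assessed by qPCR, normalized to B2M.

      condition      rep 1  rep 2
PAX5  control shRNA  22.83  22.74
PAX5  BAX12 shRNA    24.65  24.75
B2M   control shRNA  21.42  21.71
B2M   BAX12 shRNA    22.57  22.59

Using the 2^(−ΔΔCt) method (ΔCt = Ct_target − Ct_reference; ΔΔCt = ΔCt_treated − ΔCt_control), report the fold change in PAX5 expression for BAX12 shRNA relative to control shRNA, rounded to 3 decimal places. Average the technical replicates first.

0.536

Mean Ct: PAX5 control shRNA 22.785; PAX5 BAX12 shRNA 24.700; B2M control shRNA 21.565; B2M BAX12 shRNA 22.580
ΔCt(control shRNA) = 22.785 − 21.565 = 1.220
ΔCt(BAX12 shRNA) = 24.700 − 22.580 = 2.120
ΔΔCt = 2.120 − 1.220 = 0.900
Fold change = 2^(−0.900) = 0.5359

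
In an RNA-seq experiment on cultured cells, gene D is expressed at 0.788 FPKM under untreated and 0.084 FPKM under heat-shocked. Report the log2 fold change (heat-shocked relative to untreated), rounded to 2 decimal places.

-3.23

Fold change = 0.084 / 0.788 = 0.1066
log2(0.1066) = -3.230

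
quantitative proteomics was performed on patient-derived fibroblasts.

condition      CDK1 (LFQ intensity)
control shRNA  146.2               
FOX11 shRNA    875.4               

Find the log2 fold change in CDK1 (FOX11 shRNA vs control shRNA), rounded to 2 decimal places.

2.58

Fold change = 875.4 / 146.2 = 5.9877
log2(5.9877) = 2.582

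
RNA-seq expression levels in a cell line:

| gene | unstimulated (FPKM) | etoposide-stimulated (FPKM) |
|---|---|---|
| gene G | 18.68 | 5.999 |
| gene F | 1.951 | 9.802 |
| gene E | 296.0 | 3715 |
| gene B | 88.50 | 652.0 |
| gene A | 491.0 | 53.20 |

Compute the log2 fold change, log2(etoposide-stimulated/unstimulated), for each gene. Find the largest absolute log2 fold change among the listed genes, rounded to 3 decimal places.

log2(5.999/18.68) = -1.639  (gene G)
log2(9.802/1.951) = 2.329  (gene F)
log2(3715/296.0) = 3.650  (gene E)
log2(652.0/88.50) = 2.881  (gene B)
log2(53.20/491.0) = -3.206  (gene A)
The largest magnitude belongs to gene E.

3.650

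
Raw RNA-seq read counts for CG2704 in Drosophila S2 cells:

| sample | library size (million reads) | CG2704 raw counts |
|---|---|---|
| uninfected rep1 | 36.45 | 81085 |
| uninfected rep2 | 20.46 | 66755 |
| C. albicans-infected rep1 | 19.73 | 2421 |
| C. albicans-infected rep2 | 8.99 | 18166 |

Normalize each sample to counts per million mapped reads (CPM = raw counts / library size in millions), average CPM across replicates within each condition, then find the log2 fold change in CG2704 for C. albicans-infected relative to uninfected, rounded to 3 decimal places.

CPM(uninfected rep1) = 81085 / 36.45 = 2224.5542
CPM(uninfected rep2) = 66755 / 20.46 = 3262.7077
CPM(C. albicans-infected rep1) = 2421 / 19.73 = 122.7065
CPM(C. albicans-infected rep2) = 18166 / 8.99 = 2020.6897
mean CPM(uninfected) = 2743.6310; mean CPM(C. albicans-infected) = 1071.6981
Fold change = 1071.6981 / 2743.6310 = 0.39061
log2(0.39061) = -1.3562

-1.356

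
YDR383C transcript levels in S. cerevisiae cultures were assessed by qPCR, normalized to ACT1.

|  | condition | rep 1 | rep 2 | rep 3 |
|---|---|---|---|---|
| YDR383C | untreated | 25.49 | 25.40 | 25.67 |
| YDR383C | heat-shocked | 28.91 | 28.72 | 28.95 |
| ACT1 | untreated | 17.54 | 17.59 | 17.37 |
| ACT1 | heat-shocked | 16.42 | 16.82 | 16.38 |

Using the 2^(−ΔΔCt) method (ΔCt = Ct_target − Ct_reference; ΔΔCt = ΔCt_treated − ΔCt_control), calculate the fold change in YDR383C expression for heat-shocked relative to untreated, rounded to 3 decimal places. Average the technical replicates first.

0.051

Mean Ct: YDR383C untreated 25.520; YDR383C heat-shocked 28.860; ACT1 untreated 17.500; ACT1 heat-shocked 16.540
ΔCt(untreated) = 25.520 − 17.500 = 8.020
ΔCt(heat-shocked) = 28.860 − 16.540 = 12.320
ΔΔCt = 12.320 − 8.020 = 4.300
Fold change = 2^(−4.300) = 0.0508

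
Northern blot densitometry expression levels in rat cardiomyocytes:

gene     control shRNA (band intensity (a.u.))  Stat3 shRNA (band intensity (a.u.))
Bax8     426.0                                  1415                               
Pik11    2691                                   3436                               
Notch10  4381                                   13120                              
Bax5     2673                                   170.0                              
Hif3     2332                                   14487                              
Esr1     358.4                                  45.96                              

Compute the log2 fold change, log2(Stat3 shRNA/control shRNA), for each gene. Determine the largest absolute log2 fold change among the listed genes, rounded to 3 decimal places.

3.975

log2(1415/426.0) = 1.732  (Bax8)
log2(3436/2691) = 0.353  (Pik11)
log2(13120/4381) = 1.582  (Notch10)
log2(170.0/2673) = -3.975  (Bax5)
log2(14487/2332) = 2.635  (Hif3)
log2(45.96/358.4) = -2.963  (Esr1)
The largest magnitude belongs to Bax5.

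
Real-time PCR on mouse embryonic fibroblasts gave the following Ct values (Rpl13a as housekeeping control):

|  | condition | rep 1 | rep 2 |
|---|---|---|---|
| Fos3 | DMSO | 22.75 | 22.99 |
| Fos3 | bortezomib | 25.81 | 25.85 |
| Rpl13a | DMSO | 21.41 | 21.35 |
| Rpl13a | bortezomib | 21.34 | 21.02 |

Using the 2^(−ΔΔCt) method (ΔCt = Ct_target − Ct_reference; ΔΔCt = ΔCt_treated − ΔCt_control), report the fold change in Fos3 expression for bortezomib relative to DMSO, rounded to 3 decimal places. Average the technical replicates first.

Mean Ct: Fos3 DMSO 22.870; Fos3 bortezomib 25.830; Rpl13a DMSO 21.380; Rpl13a bortezomib 21.180
ΔCt(DMSO) = 22.870 − 21.380 = 1.490
ΔCt(bortezomib) = 25.830 − 21.180 = 4.650
ΔΔCt = 4.650 − 1.490 = 3.160
Fold change = 2^(−3.160) = 0.1119

0.112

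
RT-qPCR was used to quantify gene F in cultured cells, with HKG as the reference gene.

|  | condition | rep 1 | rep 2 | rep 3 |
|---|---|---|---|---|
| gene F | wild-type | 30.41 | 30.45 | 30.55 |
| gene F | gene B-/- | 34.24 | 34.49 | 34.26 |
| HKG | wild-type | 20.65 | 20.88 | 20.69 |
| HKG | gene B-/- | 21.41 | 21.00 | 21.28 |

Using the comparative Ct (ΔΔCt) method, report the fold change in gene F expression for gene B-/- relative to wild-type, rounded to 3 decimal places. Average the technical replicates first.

0.097

Mean Ct: gene F wild-type 30.470; gene F gene B-/- 34.330; HKG wild-type 20.740; HKG gene B-/- 21.230
ΔCt(wild-type) = 30.470 − 20.740 = 9.730
ΔCt(gene B-/-) = 34.330 − 21.230 = 13.100
ΔΔCt = 13.100 − 9.730 = 3.370
Fold change = 2^(−3.370) = 0.0967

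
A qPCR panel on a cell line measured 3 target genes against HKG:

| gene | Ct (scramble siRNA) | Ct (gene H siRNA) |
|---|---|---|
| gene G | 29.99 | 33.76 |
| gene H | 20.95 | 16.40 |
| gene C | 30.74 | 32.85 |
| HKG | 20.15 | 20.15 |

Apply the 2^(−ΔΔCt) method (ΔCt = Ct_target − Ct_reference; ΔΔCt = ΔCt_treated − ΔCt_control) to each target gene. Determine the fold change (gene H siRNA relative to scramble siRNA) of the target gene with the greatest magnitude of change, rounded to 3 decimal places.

gene G: ΔΔCt = (33.76−20.15) − (29.99−20.15) = 13.61 − 9.84 = 3.77; fold change = 2^-3.77 = 0.073
gene H: ΔΔCt = (16.40−20.15) − (20.95−20.15) = -3.75 − 0.80 = -4.55; fold change = 2^4.55 = 23.425
gene C: ΔΔCt = (32.85−20.15) − (30.74−20.15) = 12.70 − 10.59 = 2.11; fold change = 2^-2.11 = 0.232
gene H has the largest |ΔΔCt| = 4.55.

23.425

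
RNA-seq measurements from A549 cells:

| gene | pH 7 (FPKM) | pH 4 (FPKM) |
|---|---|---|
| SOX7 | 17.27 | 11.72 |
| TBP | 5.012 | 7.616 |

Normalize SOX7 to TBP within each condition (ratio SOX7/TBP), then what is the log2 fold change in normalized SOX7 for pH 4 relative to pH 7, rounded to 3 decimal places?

-1.163

SOX7/TBP (pH 7) = 17.27 / 5.012 = 3.4457
SOX7/TBP (pH 4) = 11.72 / 7.616 = 1.5389
Fold change = 1.5389 / 3.4457 = 0.4466
log2(0.4466) = -1.1629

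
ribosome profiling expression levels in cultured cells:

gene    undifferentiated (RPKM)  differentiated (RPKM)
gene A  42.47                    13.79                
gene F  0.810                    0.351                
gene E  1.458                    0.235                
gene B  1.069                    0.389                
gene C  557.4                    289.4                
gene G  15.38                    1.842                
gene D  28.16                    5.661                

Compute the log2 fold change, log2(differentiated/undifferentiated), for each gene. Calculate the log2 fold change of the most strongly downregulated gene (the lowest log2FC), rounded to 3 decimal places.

log2(13.79/42.47) = -1.623  (gene A)
log2(0.351/0.810) = -1.206  (gene F)
log2(0.235/1.458) = -2.633  (gene E)
log2(0.389/1.069) = -1.458  (gene B)
log2(289.4/557.4) = -0.946  (gene C)
log2(1.842/15.38) = -3.062  (gene G)
log2(5.661/28.16) = -2.315  (gene D)
gene G is most strongly downregulated.

-3.062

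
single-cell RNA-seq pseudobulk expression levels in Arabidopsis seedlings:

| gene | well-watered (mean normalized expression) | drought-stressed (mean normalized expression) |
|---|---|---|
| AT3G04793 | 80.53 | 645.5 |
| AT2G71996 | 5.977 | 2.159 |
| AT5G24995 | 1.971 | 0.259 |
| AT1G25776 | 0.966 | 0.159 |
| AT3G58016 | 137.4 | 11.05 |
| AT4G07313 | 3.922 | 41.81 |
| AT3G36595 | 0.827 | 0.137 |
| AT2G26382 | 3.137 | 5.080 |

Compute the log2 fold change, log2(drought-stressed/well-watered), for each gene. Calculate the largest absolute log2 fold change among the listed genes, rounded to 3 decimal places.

log2(645.5/80.53) = 3.003  (AT3G04793)
log2(2.159/5.977) = -1.469  (AT2G71996)
log2(0.259/1.971) = -2.928  (AT5G24995)
log2(0.159/0.966) = -2.603  (AT1G25776)
log2(11.05/137.4) = -3.636  (AT3G58016)
log2(41.81/3.922) = 3.414  (AT4G07313)
log2(0.137/0.827) = -2.594  (AT3G36595)
log2(5.080/3.137) = 0.695  (AT2G26382)
The largest magnitude belongs to AT3G58016.

3.636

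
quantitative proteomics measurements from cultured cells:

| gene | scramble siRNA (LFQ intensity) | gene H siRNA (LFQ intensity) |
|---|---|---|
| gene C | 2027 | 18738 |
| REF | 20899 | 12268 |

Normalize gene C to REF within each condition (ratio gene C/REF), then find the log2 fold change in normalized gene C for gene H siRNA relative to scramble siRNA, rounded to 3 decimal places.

3.977

gene C/REF (scramble siRNA) = 2027 / 20899 = 0.09699
gene C/REF (gene H siRNA) = 18738 / 12268 = 1.5274
Fold change = 1.5274 / 0.09699 = 15.7478
log2(15.7478) = 3.9771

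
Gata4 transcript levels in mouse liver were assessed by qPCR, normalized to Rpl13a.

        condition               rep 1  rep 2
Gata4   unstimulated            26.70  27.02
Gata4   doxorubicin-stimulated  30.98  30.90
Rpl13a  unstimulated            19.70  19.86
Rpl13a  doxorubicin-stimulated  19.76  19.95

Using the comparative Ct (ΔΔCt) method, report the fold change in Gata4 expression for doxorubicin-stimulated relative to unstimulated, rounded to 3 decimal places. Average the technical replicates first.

0.062

Mean Ct: Gata4 unstimulated 26.860; Gata4 doxorubicin-stimulated 30.940; Rpl13a unstimulated 19.780; Rpl13a doxorubicin-stimulated 19.855
ΔCt(unstimulated) = 26.860 − 19.780 = 7.080
ΔCt(doxorubicin-stimulated) = 30.940 − 19.855 = 11.085
ΔΔCt = 11.085 − 7.080 = 4.005
Fold change = 2^(−4.005) = 0.0623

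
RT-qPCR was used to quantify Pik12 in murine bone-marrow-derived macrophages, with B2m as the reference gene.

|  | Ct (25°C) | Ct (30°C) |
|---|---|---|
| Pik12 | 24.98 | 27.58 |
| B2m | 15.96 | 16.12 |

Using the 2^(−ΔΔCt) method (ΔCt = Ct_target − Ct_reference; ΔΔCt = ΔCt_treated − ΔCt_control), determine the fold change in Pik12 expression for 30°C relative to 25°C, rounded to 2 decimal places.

ΔCt(25°C) = 24.980 − 15.960 = 9.020
ΔCt(30°C) = 27.580 − 16.120 = 11.460
ΔΔCt = 11.460 − 9.020 = 2.440
Fold change = 2^(−2.440) = 0.184

0.18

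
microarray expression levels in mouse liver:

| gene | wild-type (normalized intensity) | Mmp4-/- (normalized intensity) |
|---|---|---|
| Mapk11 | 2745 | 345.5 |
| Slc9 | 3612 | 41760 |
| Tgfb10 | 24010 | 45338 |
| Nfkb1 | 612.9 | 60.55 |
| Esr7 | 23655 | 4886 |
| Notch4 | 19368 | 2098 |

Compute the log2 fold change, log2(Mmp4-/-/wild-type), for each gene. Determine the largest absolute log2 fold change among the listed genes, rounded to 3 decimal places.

3.531

log2(345.5/2745) = -2.990  (Mapk11)
log2(41760/3612) = 3.531  (Slc9)
log2(45338/24010) = 0.917  (Tgfb10)
log2(60.55/612.9) = -3.339  (Nfkb1)
log2(4886/23655) = -2.275  (Esr7)
log2(2098/19368) = -3.207  (Notch4)
The largest magnitude belongs to Slc9.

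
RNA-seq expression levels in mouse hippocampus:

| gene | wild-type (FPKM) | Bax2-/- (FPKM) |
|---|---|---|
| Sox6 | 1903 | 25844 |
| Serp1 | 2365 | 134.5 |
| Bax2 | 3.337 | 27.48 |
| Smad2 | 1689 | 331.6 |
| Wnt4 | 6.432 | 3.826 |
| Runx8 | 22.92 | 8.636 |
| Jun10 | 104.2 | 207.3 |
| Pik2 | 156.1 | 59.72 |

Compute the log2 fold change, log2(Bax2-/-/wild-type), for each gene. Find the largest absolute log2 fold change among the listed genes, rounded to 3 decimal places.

log2(25844/1903) = 3.763  (Sox6)
log2(134.5/2365) = -4.136  (Serp1)
log2(27.48/3.337) = 3.042  (Bax2)
log2(331.6/1689) = -2.349  (Smad2)
log2(3.826/6.432) = -0.749  (Wnt4)
log2(8.636/22.92) = -1.408  (Runx8)
log2(207.3/104.2) = 0.992  (Jun10)
log2(59.72/156.1) = -1.386  (Pik2)
The largest magnitude belongs to Serp1.

4.136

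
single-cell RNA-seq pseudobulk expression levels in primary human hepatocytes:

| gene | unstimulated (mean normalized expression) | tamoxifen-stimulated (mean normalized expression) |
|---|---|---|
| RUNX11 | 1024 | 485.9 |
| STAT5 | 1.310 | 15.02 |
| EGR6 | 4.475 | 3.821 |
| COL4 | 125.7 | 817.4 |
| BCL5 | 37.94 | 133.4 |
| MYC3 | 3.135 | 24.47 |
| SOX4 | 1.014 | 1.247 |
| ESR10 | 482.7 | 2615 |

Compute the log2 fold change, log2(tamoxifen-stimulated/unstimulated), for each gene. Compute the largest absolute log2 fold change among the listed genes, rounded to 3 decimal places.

log2(485.9/1024) = -1.075  (RUNX11)
log2(15.02/1.310) = 3.519  (STAT5)
log2(3.821/4.475) = -0.228  (EGR6)
log2(817.4/125.7) = 2.701  (COL4)
log2(133.4/37.94) = 1.814  (BCL5)
log2(24.47/3.135) = 2.964  (MYC3)
log2(1.247/1.014) = 0.298  (SOX4)
log2(2615/482.7) = 2.438  (ESR10)
The largest magnitude belongs to STAT5.

3.519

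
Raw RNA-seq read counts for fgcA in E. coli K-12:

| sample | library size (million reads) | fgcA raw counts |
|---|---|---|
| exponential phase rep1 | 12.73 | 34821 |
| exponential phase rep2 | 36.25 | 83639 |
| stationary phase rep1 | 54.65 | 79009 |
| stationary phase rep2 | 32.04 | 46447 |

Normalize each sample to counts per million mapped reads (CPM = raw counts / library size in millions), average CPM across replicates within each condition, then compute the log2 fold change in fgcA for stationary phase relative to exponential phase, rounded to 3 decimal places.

-0.800

CPM(exponential phase rep1) = 34821 / 12.73 = 2735.3496
CPM(exponential phase rep2) = 83639 / 36.25 = 2307.2828
CPM(stationary phase rep1) = 79009 / 54.65 = 1445.7274
CPM(stationary phase rep2) = 46447 / 32.04 = 1449.6567
mean CPM(exponential phase) = 2521.3162; mean CPM(stationary phase) = 1447.6920
Fold change = 1447.6920 / 2521.3162 = 0.57418
log2(0.57418) = -0.8004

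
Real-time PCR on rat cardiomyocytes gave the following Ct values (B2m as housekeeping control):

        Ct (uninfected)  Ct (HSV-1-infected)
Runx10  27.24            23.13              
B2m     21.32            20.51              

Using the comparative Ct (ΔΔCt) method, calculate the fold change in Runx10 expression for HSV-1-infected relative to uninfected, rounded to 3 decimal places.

ΔCt(uninfected) = 27.240 − 21.320 = 5.920
ΔCt(HSV-1-infected) = 23.130 − 20.510 = 2.620
ΔΔCt = 2.620 − 5.920 = -3.300
Fold change = 2^(−(-3.300)) = 2^3.300 = 9.8492

9.849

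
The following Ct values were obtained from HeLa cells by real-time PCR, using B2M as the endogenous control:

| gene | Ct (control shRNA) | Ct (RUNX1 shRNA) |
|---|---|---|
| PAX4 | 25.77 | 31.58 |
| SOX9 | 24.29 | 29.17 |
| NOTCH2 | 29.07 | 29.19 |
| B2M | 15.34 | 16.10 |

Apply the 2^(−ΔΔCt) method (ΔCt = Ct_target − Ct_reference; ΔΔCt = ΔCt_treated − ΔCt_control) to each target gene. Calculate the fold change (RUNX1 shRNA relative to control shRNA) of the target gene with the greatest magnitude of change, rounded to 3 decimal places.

PAX4: ΔΔCt = (31.58−16.10) − (25.77−15.34) = 15.48 − 10.43 = 5.05; fold change = 2^-5.05 = 0.030
SOX9: ΔΔCt = (29.17−16.10) − (24.29−15.34) = 13.07 − 8.95 = 4.12; fold change = 2^-4.12 = 0.058
NOTCH2: ΔΔCt = (29.19−16.10) − (29.07−15.34) = 13.09 − 13.73 = -0.64; fold change = 2^0.64 = 1.558
PAX4 has the largest |ΔΔCt| = 5.05.

0.030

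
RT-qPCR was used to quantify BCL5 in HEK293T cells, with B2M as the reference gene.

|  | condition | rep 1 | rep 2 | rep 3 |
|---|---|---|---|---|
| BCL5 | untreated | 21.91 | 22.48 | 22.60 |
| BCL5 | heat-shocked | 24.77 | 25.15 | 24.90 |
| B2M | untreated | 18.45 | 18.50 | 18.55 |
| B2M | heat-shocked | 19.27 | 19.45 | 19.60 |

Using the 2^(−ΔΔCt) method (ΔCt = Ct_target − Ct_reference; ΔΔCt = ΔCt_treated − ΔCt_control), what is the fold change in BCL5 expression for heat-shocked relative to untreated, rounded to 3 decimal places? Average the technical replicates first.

Mean Ct: BCL5 untreated 22.330; BCL5 heat-shocked 24.940; B2M untreated 18.500; B2M heat-shocked 19.440
ΔCt(untreated) = 22.330 − 18.500 = 3.830
ΔCt(heat-shocked) = 24.940 − 19.440 = 5.500
ΔΔCt = 5.500 − 3.830 = 1.670
Fold change = 2^(−1.670) = 0.3143

0.314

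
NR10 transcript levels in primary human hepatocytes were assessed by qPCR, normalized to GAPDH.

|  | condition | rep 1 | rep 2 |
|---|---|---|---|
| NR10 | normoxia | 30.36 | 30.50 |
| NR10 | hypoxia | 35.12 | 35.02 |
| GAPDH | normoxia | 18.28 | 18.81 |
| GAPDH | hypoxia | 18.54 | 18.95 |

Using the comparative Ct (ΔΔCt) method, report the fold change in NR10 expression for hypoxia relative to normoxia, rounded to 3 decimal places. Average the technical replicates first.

0.046

Mean Ct: NR10 normoxia 30.430; NR10 hypoxia 35.070; GAPDH normoxia 18.545; GAPDH hypoxia 18.745
ΔCt(normoxia) = 30.430 − 18.545 = 11.885
ΔCt(hypoxia) = 35.070 − 18.745 = 16.325
ΔΔCt = 16.325 − 11.885 = 4.440
Fold change = 2^(−4.440) = 0.0461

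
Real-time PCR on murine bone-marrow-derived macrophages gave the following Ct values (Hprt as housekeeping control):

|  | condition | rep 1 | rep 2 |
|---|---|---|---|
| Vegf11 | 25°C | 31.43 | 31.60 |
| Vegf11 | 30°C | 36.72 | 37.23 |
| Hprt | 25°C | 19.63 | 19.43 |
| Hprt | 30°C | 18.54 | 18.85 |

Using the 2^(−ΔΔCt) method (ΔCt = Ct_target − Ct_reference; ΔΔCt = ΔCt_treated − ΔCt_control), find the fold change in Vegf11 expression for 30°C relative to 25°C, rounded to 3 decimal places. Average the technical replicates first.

0.013

Mean Ct: Vegf11 25°C 31.515; Vegf11 30°C 36.975; Hprt 25°C 19.530; Hprt 30°C 18.695
ΔCt(25°C) = 31.515 − 19.530 = 11.985
ΔCt(30°C) = 36.975 − 18.695 = 18.280
ΔΔCt = 18.280 − 11.985 = 6.295
Fold change = 2^(−6.295) = 0.0127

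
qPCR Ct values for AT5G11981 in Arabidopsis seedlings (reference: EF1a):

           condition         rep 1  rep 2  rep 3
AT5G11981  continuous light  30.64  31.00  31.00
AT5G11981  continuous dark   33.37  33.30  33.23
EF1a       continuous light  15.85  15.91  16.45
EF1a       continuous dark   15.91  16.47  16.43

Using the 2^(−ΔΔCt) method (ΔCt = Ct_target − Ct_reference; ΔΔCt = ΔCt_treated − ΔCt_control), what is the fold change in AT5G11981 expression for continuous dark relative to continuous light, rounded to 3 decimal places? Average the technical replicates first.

0.215

Mean Ct: AT5G11981 continuous light 30.880; AT5G11981 continuous dark 33.300; EF1a continuous light 16.070; EF1a continuous dark 16.270
ΔCt(continuous light) = 30.880 − 16.070 = 14.810
ΔCt(continuous dark) = 33.300 − 16.270 = 17.030
ΔΔCt = 17.030 − 14.810 = 2.220
Fold change = 2^(−2.220) = 0.2146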